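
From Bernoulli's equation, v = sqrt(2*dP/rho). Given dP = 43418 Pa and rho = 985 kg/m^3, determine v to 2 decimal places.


v = sqrt(2*dP/rho)
v = sqrt(2*43418/985)
v = sqrt(88.158376)
v = 9.39 m/s


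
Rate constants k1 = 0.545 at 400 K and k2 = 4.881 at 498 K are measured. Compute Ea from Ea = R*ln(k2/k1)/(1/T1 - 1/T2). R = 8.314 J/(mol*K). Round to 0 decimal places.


Ea = R * ln(k2/k1) / (1/T1 - 1/T2)
ln(k2/k1) = ln(4.881/0.545) = 2.1923196
1/T1 - 1/T2 = 1/400 - 1/498 = 0.000491967871
Ea = 8.314 * 2.1923196 / 0.000491967871
Ea = 37049 J/mol


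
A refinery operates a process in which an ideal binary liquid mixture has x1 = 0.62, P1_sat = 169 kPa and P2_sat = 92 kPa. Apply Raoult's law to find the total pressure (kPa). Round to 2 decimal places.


P = x1*P1_sat + x2*P2_sat
x2 = 1 - x1 = 1 - 0.62 = 0.38
P = 0.62*169 + 0.38*92
P = 104.78 + 34.96
P = 139.74 kPa


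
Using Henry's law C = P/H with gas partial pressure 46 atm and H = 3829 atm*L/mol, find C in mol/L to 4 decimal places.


C = P / H
C = 46 / 3829
C = 0.0120 mol/L


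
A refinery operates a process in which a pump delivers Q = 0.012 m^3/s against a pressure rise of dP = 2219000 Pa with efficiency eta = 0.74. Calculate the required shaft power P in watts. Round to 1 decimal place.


P = Q * dP / eta
P = 0.012 * 2219000 / 0.74
P = 26628.0 / 0.74
P = 35983.8 W


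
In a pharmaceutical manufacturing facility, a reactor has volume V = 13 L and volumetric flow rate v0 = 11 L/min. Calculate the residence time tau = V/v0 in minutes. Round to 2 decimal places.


tau = V / v0
tau = 13 / 11
tau = 1.18 min


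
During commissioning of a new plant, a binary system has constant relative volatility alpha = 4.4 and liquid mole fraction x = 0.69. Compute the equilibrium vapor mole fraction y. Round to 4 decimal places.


y = alpha*x / (1 + (alpha-1)*x)
y = 4.4*0.69 / (1 + (4.4-1)*0.69)
y = 3.036 / (1 + 2.346)
y = 3.036 / 3.346
y = 0.9074


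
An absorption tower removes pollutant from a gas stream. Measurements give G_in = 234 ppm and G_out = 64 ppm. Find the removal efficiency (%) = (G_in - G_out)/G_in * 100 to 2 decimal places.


Efficiency = (G_in - G_out) / G_in * 100%
Efficiency = (234 - 64) / 234 * 100
Efficiency = 170 / 234 * 100
Efficiency = 72.65%


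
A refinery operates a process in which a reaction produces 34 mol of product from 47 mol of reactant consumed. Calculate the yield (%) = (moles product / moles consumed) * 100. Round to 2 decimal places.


Yield = (moles product / moles consumed) * 100%
Yield = (34 / 47) * 100
Yield = 0.7234 * 100
Yield = 72.34%


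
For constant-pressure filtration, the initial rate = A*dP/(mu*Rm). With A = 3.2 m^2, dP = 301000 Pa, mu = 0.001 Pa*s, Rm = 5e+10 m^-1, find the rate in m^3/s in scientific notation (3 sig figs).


rate = A * dP / (mu * Rm)
rate = 3.2 * 301000 / (0.001 * 5e+10)
rate = 963200.0 / 5.000e+07
rate = 1.93e-02 m^3/s


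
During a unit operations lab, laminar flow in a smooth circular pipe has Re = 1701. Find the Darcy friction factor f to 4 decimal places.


f = 64 / Re
f = 64 / 1701
f = 0.0376


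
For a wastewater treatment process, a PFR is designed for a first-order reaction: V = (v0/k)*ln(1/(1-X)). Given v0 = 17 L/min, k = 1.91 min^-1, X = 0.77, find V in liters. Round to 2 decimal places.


V = (v0/k) * ln(1/(1-X))
V = (17/1.91) * ln(1/(1-0.77))
V = 8.900524 * ln(4.347826)
V = 8.900524 * 1.469676
V = 13.08 L


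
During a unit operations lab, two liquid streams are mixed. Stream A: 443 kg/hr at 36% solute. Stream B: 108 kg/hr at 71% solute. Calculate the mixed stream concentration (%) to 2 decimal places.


Mass balance on solute: F1*x1 + F2*x2 = F3*x3
F3 = F1 + F2 = 443 + 108 = 551 kg/hr
x3 = (F1*x1 + F2*x2)/F3
x3 = (443*0.36 + 108*0.71) / 551
x3 = 42.86%


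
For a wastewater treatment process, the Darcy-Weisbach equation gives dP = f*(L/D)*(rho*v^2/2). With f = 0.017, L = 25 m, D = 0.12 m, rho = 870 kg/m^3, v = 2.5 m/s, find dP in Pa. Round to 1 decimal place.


dP = f * (L/D) * (rho*v^2/2)
dP = 0.017 * (25/0.12) * (870*2.5^2/2)
L/D = 208.33333333
rho*v^2/2 = 870*6.25/2 = 2718.75
dP = 0.017 * 208.33333333 * 2718.75
dP = 9628.9 Pa


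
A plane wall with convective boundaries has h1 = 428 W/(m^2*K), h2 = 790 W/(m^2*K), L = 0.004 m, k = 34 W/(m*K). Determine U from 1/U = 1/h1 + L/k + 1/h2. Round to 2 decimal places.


1/U = 1/h1 + L/k + 1/h2
1/U = 1/428 + 0.004/34 + 1/790
1/U = 0.0023364486 + 0.0001176471 + 0.0012658228
1/U = 0.0037199185
U = 268.82 W/(m^2*K)


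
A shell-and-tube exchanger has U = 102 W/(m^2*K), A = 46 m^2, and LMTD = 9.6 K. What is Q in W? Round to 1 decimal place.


Q = U * A * LMTD
Q = 102 * 46 * 9.6
Q = 45043.2 W


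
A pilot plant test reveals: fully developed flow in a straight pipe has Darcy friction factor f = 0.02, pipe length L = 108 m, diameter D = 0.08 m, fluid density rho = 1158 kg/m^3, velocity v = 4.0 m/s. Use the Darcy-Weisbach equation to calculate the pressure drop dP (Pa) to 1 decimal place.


dP = f * (L/D) * (rho*v^2/2)
dP = 0.02 * (108/0.08) * (1158*4.0^2/2)
L/D = 1350.0
rho*v^2/2 = 1158*16.0/2 = 9264.0
dP = 0.02 * 1350.0 * 9264.0
dP = 250128.0 Pa


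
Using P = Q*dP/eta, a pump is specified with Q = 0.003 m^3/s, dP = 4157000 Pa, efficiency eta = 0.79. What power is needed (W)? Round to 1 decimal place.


P = Q * dP / eta
P = 0.003 * 4157000 / 0.79
P = 12471.0 / 0.79
P = 15786.1 W


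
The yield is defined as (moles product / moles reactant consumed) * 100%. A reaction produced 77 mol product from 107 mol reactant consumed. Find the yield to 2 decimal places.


Yield = (moles product / moles consumed) * 100%
Yield = (77 / 107) * 100
Yield = 0.7196 * 100
Yield = 71.96%


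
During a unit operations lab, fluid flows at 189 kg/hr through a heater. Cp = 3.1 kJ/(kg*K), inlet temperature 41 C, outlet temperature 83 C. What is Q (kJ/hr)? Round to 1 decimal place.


Q = m_dot * Cp * (T2 - T1)
Q = 189 * 3.1 * (83 - 41)
Q = 189 * 3.1 * 42
Q = 24607.8 kJ/hr


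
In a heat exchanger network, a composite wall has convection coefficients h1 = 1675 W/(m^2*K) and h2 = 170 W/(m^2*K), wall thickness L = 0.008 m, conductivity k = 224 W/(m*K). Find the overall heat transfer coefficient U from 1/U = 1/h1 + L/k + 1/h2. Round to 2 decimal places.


1/U = 1/h1 + L/k + 1/h2
1/U = 1/1675 + 0.008/224 + 1/170
1/U = 0.0005970149 + 3.57143e-05 + 0.0058823529
1/U = 0.0065150821
U = 153.49 W/(m^2*K)


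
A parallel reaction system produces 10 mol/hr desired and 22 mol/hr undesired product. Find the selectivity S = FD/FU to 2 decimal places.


S = desired product rate / undesired product rate
S = 10 / 22
S = 0.45


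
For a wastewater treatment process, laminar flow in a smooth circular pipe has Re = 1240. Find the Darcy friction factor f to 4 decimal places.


f = 64 / Re
f = 64 / 1240
f = 0.0516


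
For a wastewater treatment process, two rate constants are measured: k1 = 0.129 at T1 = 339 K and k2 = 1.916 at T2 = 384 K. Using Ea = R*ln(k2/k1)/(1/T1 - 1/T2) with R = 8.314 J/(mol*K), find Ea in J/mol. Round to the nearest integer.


Ea = R * ln(k2/k1) / (1/T1 - 1/T2)
ln(k2/k1) = ln(1.916/0.129) = 2.6981826
1/T1 - 1/T2 = 1/339 - 1/384 = 0.000345685841
Ea = 8.314 * 2.6981826 / 0.000345685841
Ea = 64893 J/mol


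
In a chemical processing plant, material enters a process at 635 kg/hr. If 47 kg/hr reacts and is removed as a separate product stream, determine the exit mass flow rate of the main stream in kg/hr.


Steady-state mass balance on the main outlet: F_out = F_in - F_removed
F_out = 635 - 47
F_out = 588 kg/hr


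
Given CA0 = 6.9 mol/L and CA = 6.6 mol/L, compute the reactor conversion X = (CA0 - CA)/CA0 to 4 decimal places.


X = (CA0 - CA) / CA0
X = (6.9 - 6.6) / 6.9
X = 0.3 / 6.9
X = 0.0435


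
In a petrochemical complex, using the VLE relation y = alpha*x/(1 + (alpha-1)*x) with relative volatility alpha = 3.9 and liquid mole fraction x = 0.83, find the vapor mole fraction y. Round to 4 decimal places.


y = alpha*x / (1 + (alpha-1)*x)
y = 3.9*0.83 / (1 + (3.9-1)*0.83)
y = 3.237 / (1 + 2.407)
y = 3.237 / 3.407
y = 0.9501


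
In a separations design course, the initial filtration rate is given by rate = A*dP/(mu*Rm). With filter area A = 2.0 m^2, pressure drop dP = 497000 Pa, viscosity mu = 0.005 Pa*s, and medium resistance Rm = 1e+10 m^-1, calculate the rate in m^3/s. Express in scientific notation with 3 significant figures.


rate = A * dP / (mu * Rm)
rate = 2.0 * 497000 / (0.005 * 1e+10)
rate = 994000.0 / 5.000e+07
rate = 1.99e-02 m^3/s


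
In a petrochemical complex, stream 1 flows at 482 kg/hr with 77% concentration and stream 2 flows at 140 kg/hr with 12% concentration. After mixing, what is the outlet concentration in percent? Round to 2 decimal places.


Mass balance on solute: F1*x1 + F2*x2 = F3*x3
F3 = F1 + F2 = 482 + 140 = 622 kg/hr
x3 = (F1*x1 + F2*x2)/F3
x3 = (482*0.77 + 140*0.12) / 622
x3 = 62.37%


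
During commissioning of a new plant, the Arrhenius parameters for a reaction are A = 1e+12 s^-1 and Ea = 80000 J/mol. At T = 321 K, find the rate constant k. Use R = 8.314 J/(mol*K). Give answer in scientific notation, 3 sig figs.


k = A * exp(-Ea/(R*T))
k = 1e+12 * exp(-80000 / (8.314 * 321))
k = 1e+12 * exp(-29.976087)
k = 9.58e-02


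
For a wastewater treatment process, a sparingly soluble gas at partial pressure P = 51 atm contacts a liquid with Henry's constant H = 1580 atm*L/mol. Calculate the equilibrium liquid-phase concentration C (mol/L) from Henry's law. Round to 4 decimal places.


C = P / H
C = 51 / 1580
C = 0.0323 mol/L


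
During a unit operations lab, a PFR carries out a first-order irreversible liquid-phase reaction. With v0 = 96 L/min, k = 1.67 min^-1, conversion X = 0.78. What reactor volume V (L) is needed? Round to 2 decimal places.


V = (v0/k) * ln(1/(1-X))
V = (96/1.67) * ln(1/(1-0.78))
V = 57.48503 * ln(4.545455)
V = 57.48503 * 1.514128
V = 87.04 L


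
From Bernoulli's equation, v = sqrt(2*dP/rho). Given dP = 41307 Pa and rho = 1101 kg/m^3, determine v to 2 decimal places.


v = sqrt(2*dP/rho)
v = sqrt(2*41307/1101)
v = sqrt(75.035422)
v = 8.66 m/s


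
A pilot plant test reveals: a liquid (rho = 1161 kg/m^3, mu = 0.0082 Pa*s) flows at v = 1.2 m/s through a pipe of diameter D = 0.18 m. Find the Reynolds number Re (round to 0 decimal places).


Re = rho * v * D / mu
Re = 1161 * 1.2 * 0.18 / 0.0082
Re = 250.776 / 0.0082
Re = 30582


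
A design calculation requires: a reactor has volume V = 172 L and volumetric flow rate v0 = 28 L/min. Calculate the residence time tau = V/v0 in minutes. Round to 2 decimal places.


tau = V / v0
tau = 172 / 28
tau = 6.14 min


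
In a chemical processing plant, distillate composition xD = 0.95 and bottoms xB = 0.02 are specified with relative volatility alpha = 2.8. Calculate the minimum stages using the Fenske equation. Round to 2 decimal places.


N_min = ln((xD*(1-xB))/(xB*(1-xD))) / ln(alpha)
Numerator inside ln: 0.931 / 0.001 = 931.0
ln(931.0) = 6.836259
ln(alpha) = ln(2.8) = 1.029619
N_min = 6.836259 / 1.029619 = 6.64


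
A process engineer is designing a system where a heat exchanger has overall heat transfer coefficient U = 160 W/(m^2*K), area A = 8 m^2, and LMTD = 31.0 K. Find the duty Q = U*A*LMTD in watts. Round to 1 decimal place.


Q = U * A * LMTD
Q = 160 * 8 * 31.0
Q = 39680.0 W


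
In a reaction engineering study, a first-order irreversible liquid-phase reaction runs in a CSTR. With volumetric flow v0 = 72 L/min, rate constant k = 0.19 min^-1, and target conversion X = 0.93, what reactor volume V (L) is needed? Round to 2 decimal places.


V = v0 * X / (k * (1 - X))
V = 72 * 0.93 / (0.19 * (1 - 0.93))
V = 66.96 / (0.19 * 0.07)
V = 66.96 / 0.0133
V = 5034.59 L


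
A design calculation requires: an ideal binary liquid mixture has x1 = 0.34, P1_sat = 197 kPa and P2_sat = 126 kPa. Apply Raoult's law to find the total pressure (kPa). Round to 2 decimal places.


P = x1*P1_sat + x2*P2_sat
x2 = 1 - x1 = 1 - 0.34 = 0.66
P = 0.34*197 + 0.66*126
P = 66.98 + 83.16
P = 150.14 kPa


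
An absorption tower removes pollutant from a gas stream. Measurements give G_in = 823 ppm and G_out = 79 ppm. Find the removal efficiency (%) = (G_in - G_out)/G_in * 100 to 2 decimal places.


Efficiency = (G_in - G_out) / G_in * 100%
Efficiency = (823 - 79) / 823 * 100
Efficiency = 744 / 823 * 100
Efficiency = 90.40%


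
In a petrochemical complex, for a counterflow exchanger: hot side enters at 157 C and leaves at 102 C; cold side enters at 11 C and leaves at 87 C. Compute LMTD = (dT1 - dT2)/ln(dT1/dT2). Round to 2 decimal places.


dT1 = Th_in - Tc_out = 157 - 87 = 70
dT2 = Th_out - Tc_in = 102 - 11 = 91
LMTD = (dT1 - dT2) / ln(dT1/dT2)
LMTD = (70 - 91) / ln(70/91)
LMTD = 80.04 K


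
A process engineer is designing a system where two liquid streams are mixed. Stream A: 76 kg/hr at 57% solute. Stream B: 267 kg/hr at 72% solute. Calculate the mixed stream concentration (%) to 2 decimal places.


Mass balance on solute: F1*x1 + F2*x2 = F3*x3
F3 = F1 + F2 = 76 + 267 = 343 kg/hr
x3 = (F1*x1 + F2*x2)/F3
x3 = (76*0.57 + 267*0.72) / 343
x3 = 68.68%


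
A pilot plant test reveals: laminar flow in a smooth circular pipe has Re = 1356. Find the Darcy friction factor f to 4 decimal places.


f = 64 / Re
f = 64 / 1356
f = 0.0472


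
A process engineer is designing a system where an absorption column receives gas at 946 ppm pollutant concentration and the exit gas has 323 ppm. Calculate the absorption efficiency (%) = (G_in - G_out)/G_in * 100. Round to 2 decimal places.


Efficiency = (G_in - G_out) / G_in * 100%
Efficiency = (946 - 323) / 946 * 100
Efficiency = 623 / 946 * 100
Efficiency = 65.86%


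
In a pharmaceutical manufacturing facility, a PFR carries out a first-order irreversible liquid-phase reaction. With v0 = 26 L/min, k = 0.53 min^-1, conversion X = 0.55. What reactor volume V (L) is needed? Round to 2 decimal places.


V = (v0/k) * ln(1/(1-X))
V = (26/0.53) * ln(1/(1-0.55))
V = 49.056604 * ln(2.222222)
V = 49.056604 * 0.798508
V = 39.17 L


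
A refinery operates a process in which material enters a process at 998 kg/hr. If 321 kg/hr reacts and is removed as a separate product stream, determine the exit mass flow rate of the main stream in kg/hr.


Steady-state mass balance on the main outlet: F_out = F_in - F_removed
F_out = 998 - 321
F_out = 677 kg/hr


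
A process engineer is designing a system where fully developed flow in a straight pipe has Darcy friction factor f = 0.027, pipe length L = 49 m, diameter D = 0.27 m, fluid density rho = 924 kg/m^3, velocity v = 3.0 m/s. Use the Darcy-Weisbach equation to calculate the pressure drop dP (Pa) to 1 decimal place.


dP = f * (L/D) * (rho*v^2/2)
dP = 0.027 * (49/0.27) * (924*3.0^2/2)
L/D = 181.48148148
rho*v^2/2 = 924*9.0/2 = 4158.0
dP = 0.027 * 181.48148148 * 4158.0
dP = 20374.2 Pa


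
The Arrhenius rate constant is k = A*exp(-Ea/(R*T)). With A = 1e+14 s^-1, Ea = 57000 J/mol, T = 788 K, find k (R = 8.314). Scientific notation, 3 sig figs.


k = A * exp(-Ea/(R*T))
k = 1e+14 * exp(-57000 / (8.314 * 788))
k = 1e+14 * exp(-8.700388)
k = 1.67e+10


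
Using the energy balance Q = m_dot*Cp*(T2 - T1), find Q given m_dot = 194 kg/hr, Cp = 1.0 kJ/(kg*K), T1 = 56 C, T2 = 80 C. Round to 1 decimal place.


Q = m_dot * Cp * (T2 - T1)
Q = 194 * 1.0 * (80 - 56)
Q = 194 * 1.0 * 24
Q = 4656.0 kJ/hr


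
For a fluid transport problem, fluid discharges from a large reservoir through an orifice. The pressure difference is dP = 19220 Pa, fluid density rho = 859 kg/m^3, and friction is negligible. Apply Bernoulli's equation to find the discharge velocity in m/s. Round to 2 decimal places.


v = sqrt(2*dP/rho)
v = sqrt(2*19220/859)
v = sqrt(44.749709)
v = 6.69 m/s


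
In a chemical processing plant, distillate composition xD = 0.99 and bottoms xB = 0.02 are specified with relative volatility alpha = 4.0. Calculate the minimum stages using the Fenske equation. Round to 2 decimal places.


N_min = ln((xD*(1-xB))/(xB*(1-xD))) / ln(alpha)
Numerator inside ln: 0.9702 / 0.0002 = 4851.0
ln(4851.0) = 8.48694
ln(alpha) = ln(4.0) = 1.386294
N_min = 8.48694 / 1.386294 = 6.12


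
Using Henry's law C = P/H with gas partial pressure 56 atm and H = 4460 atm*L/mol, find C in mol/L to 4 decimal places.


C = P / H
C = 56 / 4460
C = 0.0126 mol/L


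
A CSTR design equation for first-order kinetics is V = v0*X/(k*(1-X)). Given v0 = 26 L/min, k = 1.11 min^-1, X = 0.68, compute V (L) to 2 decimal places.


V = v0 * X / (k * (1 - X))
V = 26 * 0.68 / (1.11 * (1 - 0.68))
V = 17.68 / (1.11 * 0.32)
V = 17.68 / 0.3552
V = 49.77 L


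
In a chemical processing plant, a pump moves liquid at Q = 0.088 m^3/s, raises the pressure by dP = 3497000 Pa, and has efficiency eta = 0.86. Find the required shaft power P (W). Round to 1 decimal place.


P = Q * dP / eta
P = 0.088 * 3497000 / 0.86
P = 307736.0 / 0.86
P = 357832.6 W


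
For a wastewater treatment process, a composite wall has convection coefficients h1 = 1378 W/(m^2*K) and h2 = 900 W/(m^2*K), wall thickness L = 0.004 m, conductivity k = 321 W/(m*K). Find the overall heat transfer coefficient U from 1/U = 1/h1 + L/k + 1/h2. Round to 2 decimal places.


1/U = 1/h1 + L/k + 1/h2
1/U = 1/1378 + 0.004/321 + 1/900
1/U = 0.0007256894 + 1.24611e-05 + 0.0011111111
1/U = 0.0018492616
U = 540.76 W/(m^2*K)


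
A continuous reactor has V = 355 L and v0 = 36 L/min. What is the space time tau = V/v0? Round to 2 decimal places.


tau = V / v0
tau = 355 / 36
tau = 9.86 min


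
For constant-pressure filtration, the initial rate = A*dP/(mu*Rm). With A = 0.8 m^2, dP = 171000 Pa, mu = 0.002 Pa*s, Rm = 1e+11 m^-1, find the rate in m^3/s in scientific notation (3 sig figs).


rate = A * dP / (mu * Rm)
rate = 0.8 * 171000 / (0.002 * 1e+11)
rate = 136800.0 / 2.000e+08
rate = 6.84e-04 m^3/s


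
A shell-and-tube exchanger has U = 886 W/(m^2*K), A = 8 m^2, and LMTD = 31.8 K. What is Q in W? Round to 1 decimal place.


Q = U * A * LMTD
Q = 886 * 8 * 31.8
Q = 225398.4 W


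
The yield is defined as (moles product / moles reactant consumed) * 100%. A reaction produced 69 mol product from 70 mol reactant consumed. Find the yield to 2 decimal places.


Yield = (moles product / moles consumed) * 100%
Yield = (69 / 70) * 100
Yield = 0.9857 * 100
Yield = 98.57%


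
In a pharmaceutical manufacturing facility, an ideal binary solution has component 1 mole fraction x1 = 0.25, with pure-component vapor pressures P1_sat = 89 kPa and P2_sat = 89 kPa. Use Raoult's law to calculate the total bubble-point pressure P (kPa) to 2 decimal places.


P = x1*P1_sat + x2*P2_sat
x2 = 1 - x1 = 1 - 0.25 = 0.75
P = 0.25*89 + 0.75*89
P = 22.25 + 66.75
P = 89.00 kPa


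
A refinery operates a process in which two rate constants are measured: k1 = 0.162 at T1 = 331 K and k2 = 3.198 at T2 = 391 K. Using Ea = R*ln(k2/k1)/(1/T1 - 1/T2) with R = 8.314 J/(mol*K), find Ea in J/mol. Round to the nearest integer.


Ea = R * ln(k2/k1) / (1/T1 - 1/T2)
ln(k2/k1) = ln(3.198/0.162) = 2.9826846
1/T1 - 1/T2 = 1/331 - 1/391 = 0.000463603279
Ea = 8.314 * 2.9826846 / 0.000463603279
Ea = 53490 J/mol


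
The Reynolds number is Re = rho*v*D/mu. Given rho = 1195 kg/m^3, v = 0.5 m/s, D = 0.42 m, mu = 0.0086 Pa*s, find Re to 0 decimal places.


Re = rho * v * D / mu
Re = 1195 * 0.5 * 0.42 / 0.0086
Re = 250.95 / 0.0086
Re = 29180


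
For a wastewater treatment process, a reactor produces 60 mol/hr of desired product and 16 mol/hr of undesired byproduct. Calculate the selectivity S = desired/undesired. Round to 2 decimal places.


S = desired product rate / undesired product rate
S = 60 / 16
S = 3.75


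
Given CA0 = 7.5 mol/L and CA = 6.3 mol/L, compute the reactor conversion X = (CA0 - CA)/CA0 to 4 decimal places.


X = (CA0 - CA) / CA0
X = (7.5 - 6.3) / 7.5
X = 1.2 / 7.5
X = 0.1600


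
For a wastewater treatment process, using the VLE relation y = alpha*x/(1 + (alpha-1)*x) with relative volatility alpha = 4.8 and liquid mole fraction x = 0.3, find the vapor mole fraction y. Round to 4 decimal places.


y = alpha*x / (1 + (alpha-1)*x)
y = 4.8*0.3 / (1 + (4.8-1)*0.3)
y = 1.44 / (1 + 1.14)
y = 1.44 / 2.14
y = 0.6729


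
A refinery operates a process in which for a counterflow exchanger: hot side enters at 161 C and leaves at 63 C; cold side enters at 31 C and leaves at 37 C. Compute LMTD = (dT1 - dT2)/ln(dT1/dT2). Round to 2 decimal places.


dT1 = Th_in - Tc_out = 161 - 37 = 124
dT2 = Th_out - Tc_in = 63 - 31 = 32
LMTD = (dT1 - dT2) / ln(dT1/dT2)
LMTD = (124 - 32) / ln(124/32)
LMTD = 67.92 K


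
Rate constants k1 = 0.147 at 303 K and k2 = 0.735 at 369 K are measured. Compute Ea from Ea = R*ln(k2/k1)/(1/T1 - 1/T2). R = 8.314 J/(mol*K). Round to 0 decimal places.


Ea = R * ln(k2/k1) / (1/T1 - 1/T2)
ln(k2/k1) = ln(0.735/0.147) = 1.6094379
1/T1 - 1/T2 = 1/303 - 1/369 = 0.000590302933
Ea = 8.314 * 1.6094379 / 0.000590302933
Ea = 22668 J/mol


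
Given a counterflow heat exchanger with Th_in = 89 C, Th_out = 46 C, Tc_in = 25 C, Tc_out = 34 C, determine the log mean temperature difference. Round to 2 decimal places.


dT1 = Th_in - Tc_out = 89 - 34 = 55
dT2 = Th_out - Tc_in = 46 - 25 = 21
LMTD = (dT1 - dT2) / ln(dT1/dT2)
LMTD = (55 - 21) / ln(55/21)
LMTD = 35.31 K


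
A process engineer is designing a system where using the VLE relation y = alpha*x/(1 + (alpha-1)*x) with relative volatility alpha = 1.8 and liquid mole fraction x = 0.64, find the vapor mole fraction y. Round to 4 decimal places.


y = alpha*x / (1 + (alpha-1)*x)
y = 1.8*0.64 / (1 + (1.8-1)*0.64)
y = 1.152 / (1 + 0.512)
y = 1.152 / 1.512
y = 0.7619


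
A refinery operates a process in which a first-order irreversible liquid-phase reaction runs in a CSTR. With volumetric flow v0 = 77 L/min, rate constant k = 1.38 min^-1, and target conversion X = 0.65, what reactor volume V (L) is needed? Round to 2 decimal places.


V = v0 * X / (k * (1 - X))
V = 77 * 0.65 / (1.38 * (1 - 0.65))
V = 50.05 / (1.38 * 0.35)
V = 50.05 / 0.483
V = 103.62 L


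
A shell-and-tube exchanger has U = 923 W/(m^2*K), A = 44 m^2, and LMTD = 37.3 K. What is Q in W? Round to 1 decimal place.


Q = U * A * LMTD
Q = 923 * 44 * 37.3
Q = 1514827.6 W


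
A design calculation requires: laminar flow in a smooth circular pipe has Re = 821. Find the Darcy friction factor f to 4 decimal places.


f = 64 / Re
f = 64 / 821
f = 0.0780


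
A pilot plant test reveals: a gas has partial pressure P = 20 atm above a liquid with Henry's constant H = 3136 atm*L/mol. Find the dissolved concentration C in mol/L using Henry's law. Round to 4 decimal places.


C = P / H
C = 20 / 3136
C = 0.0064 mol/L


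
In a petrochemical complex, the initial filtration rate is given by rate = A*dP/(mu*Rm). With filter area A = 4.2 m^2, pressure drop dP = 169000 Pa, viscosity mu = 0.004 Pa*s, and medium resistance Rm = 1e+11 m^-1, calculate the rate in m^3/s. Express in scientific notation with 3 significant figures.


rate = A * dP / (mu * Rm)
rate = 4.2 * 169000 / (0.004 * 1e+11)
rate = 709800.0 / 4.000e+08
rate = 1.77e-03 m^3/s


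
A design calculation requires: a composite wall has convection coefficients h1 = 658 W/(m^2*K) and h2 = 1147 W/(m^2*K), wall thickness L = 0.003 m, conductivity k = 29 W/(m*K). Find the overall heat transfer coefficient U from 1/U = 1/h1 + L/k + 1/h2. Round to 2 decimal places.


1/U = 1/h1 + L/k + 1/h2
1/U = 1/658 + 0.003/29 + 1/1147
1/U = 0.0015197568 + 0.0001034483 + 0.0008718396
1/U = 0.0024950447
U = 400.79 W/(m^2*K)


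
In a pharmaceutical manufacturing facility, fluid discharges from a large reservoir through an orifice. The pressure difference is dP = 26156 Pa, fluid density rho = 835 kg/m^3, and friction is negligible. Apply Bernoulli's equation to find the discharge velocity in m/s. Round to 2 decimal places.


v = sqrt(2*dP/rho)
v = sqrt(2*26156/835)
v = sqrt(62.649102)
v = 7.92 m/s


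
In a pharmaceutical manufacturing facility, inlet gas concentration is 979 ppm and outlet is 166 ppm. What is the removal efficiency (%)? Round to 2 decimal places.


Efficiency = (G_in - G_out) / G_in * 100%
Efficiency = (979 - 166) / 979 * 100
Efficiency = 813 / 979 * 100
Efficiency = 83.04%


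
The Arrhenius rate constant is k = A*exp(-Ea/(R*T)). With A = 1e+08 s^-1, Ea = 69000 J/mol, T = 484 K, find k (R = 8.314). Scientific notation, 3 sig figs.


k = A * exp(-Ea/(R*T))
k = 1e+08 * exp(-69000 / (8.314 * 484))
k = 1e+08 * exp(-17.14722)
k = 3.57e+00


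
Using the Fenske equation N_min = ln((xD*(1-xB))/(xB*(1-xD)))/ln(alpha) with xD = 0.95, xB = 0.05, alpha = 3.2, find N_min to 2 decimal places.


N_min = ln((xD*(1-xB))/(xB*(1-xD))) / ln(alpha)
Numerator inside ln: 0.9025 / 0.0025 = 361.0
ln(361.0) = 5.888878
ln(alpha) = ln(3.2) = 1.163151
N_min = 5.888878 / 1.163151 = 5.06


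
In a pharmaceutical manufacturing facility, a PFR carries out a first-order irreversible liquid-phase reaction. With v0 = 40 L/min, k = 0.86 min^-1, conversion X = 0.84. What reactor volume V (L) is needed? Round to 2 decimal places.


V = (v0/k) * ln(1/(1-X))
V = (40/0.86) * ln(1/(1-0.84))
V = 46.511628 * ln(6.25)
V = 46.511628 * 1.832581
V = 85.24 L


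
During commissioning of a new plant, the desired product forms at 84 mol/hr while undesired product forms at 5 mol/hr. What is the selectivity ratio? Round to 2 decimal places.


S = desired product rate / undesired product rate
S = 84 / 5
S = 16.80


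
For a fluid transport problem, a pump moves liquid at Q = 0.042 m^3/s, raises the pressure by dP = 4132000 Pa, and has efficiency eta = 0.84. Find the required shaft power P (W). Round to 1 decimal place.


P = Q * dP / eta
P = 0.042 * 4132000 / 0.84
P = 173544.0 / 0.84
P = 206600.0 W


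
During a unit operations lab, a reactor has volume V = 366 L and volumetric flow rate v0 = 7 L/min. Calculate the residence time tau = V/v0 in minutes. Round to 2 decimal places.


tau = V / v0
tau = 366 / 7
tau = 52.29 min


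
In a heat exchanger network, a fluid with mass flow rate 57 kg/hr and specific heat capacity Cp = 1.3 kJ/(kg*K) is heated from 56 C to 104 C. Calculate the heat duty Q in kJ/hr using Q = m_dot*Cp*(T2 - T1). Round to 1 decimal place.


Q = m_dot * Cp * (T2 - T1)
Q = 57 * 1.3 * (104 - 56)
Q = 57 * 1.3 * 48
Q = 3556.8 kJ/hr


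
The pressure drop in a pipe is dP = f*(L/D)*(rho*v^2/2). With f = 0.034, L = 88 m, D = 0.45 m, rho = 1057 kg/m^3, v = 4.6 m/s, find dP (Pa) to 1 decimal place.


dP = f * (L/D) * (rho*v^2/2)
dP = 0.034 * (88/0.45) * (1057*4.6^2/2)
L/D = 195.55555556
rho*v^2/2 = 1057*21.16/2 = 11183.06
dP = 0.034 * 195.55555556 * 11183.06
dP = 74354.9 Pa


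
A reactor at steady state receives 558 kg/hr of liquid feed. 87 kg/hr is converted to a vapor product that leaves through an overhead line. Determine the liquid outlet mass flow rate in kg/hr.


Steady-state mass balance on the main outlet: F_out = F_in - F_removed
F_out = 558 - 87
F_out = 471 kg/hr


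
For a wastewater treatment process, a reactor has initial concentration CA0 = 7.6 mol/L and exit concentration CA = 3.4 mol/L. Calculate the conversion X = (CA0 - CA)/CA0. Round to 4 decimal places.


X = (CA0 - CA) / CA0
X = (7.6 - 3.4) / 7.6
X = 4.2 / 7.6
X = 0.5526


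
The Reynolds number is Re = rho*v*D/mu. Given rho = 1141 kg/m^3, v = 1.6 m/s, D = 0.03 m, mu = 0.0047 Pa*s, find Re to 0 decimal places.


Re = rho * v * D / mu
Re = 1141 * 1.6 * 0.03 / 0.0047
Re = 54.768 / 0.0047
Re = 11653


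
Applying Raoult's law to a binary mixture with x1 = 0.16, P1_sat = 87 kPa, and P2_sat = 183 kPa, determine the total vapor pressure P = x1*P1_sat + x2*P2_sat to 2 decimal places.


P = x1*P1_sat + x2*P2_sat
x2 = 1 - x1 = 1 - 0.16 = 0.84
P = 0.16*87 + 0.84*183
P = 13.92 + 153.72
P = 167.64 kPa


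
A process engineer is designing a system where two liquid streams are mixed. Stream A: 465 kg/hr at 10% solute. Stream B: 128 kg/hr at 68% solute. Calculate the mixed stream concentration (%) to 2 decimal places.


Mass balance on solute: F1*x1 + F2*x2 = F3*x3
F3 = F1 + F2 = 465 + 128 = 593 kg/hr
x3 = (F1*x1 + F2*x2)/F3
x3 = (465*0.1 + 128*0.68) / 593
x3 = 22.52%


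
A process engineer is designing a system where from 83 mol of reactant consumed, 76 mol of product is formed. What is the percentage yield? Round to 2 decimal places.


Yield = (moles product / moles consumed) * 100%
Yield = (76 / 83) * 100
Yield = 0.9157 * 100
Yield = 91.57%


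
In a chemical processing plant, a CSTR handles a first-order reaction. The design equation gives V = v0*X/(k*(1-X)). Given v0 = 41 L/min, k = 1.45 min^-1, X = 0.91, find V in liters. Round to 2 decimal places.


V = v0 * X / (k * (1 - X))
V = 41 * 0.91 / (1.45 * (1 - 0.91))
V = 37.31 / (1.45 * 0.09)
V = 37.31 / 0.1305
V = 285.90 L


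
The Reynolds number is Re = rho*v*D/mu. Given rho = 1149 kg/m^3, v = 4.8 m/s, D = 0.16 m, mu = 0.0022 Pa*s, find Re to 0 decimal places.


Re = rho * v * D / mu
Re = 1149 * 4.8 * 0.16 / 0.0022
Re = 882.432 / 0.0022
Re = 401105


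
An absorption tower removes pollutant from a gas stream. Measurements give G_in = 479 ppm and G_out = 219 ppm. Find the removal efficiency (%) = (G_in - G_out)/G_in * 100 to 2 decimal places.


Efficiency = (G_in - G_out) / G_in * 100%
Efficiency = (479 - 219) / 479 * 100
Efficiency = 260 / 479 * 100
Efficiency = 54.28%


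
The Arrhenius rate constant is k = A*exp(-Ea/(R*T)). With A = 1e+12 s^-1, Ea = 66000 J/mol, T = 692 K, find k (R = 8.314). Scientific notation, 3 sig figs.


k = A * exp(-Ea/(R*T))
k = 1e+12 * exp(-66000 / (8.314 * 692))
k = 1e+12 * exp(-11.471701)
k = 1.04e+07


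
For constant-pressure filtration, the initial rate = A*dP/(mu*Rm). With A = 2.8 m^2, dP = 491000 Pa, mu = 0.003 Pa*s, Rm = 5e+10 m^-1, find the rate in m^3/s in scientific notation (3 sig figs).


rate = A * dP / (mu * Rm)
rate = 2.8 * 491000 / (0.003 * 5e+10)
rate = 1374800.0 / 1.500e+08
rate = 9.17e-03 m^3/s


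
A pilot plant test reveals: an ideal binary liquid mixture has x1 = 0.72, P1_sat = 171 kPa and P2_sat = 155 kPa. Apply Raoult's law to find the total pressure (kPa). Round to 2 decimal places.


P = x1*P1_sat + x2*P2_sat
x2 = 1 - x1 = 1 - 0.72 = 0.28
P = 0.72*171 + 0.28*155
P = 123.12 + 43.4
P = 166.52 kPa


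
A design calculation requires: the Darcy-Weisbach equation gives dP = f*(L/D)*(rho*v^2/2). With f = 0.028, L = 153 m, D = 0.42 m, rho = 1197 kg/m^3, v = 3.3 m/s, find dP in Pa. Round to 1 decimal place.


dP = f * (L/D) * (rho*v^2/2)
dP = 0.028 * (153/0.42) * (1197*3.3^2/2)
L/D = 364.28571429
rho*v^2/2 = 1197*10.89/2 = 6517.665
dP = 0.028 * 364.28571429 * 6517.665
dP = 66480.2 Pa


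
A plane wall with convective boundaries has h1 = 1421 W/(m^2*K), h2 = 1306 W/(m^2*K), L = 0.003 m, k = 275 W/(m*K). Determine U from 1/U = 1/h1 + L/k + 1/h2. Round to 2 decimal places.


1/U = 1/h1 + L/k + 1/h2
1/U = 1/1421 + 0.003/275 + 1/1306
1/U = 0.0007037298 + 1.09091e-05 + 0.0007656968
1/U = 0.0014803357
U = 675.52 W/(m^2*K)


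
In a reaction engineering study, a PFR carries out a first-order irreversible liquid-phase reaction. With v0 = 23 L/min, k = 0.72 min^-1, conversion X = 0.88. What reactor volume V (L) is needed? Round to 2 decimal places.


V = (v0/k) * ln(1/(1-X))
V = (23/0.72) * ln(1/(1-0.88))
V = 31.944444 * ln(8.333333)
V = 31.944444 * 2.120263
V = 67.73 L


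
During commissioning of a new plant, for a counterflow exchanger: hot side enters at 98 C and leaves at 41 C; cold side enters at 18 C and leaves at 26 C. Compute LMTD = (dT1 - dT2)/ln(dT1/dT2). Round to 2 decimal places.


dT1 = Th_in - Tc_out = 98 - 26 = 72
dT2 = Th_out - Tc_in = 41 - 18 = 23
LMTD = (dT1 - dT2) / ln(dT1/dT2)
LMTD = (72 - 23) / ln(72/23)
LMTD = 42.94 K


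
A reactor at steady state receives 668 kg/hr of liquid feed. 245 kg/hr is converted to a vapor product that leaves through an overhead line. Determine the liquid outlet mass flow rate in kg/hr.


Steady-state mass balance on the main outlet: F_out = F_in - F_removed
F_out = 668 - 245
F_out = 423 kg/hr


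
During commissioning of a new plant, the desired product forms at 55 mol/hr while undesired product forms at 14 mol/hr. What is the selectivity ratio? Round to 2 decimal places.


S = desired product rate / undesired product rate
S = 55 / 14
S = 3.93


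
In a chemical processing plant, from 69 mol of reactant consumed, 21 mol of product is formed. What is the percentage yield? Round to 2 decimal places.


Yield = (moles product / moles consumed) * 100%
Yield = (21 / 69) * 100
Yield = 0.3043 * 100
Yield = 30.43%


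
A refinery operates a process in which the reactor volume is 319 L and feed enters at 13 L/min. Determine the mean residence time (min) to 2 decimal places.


tau = V / v0
tau = 319 / 13
tau = 24.54 min


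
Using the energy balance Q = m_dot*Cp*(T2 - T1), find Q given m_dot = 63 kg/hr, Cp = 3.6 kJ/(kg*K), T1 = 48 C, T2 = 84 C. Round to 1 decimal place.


Q = m_dot * Cp * (T2 - T1)
Q = 63 * 3.6 * (84 - 48)
Q = 63 * 3.6 * 36
Q = 8164.8 kJ/hr


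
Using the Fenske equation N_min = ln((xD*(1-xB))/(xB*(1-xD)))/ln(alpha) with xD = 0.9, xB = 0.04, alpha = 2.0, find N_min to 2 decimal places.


N_min = ln((xD*(1-xB))/(xB*(1-xD))) / ln(alpha)
Numerator inside ln: 0.864 / 0.004 = 216.0
ln(216.0) = 5.375278
ln(alpha) = ln(2.0) = 0.693147
N_min = 5.375278 / 0.693147 = 7.75


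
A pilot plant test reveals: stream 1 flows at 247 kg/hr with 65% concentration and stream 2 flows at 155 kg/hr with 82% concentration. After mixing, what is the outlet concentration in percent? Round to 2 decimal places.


Mass balance on solute: F1*x1 + F2*x2 = F3*x3
F3 = F1 + F2 = 247 + 155 = 402 kg/hr
x3 = (F1*x1 + F2*x2)/F3
x3 = (247*0.65 + 155*0.82) / 402
x3 = 71.55%


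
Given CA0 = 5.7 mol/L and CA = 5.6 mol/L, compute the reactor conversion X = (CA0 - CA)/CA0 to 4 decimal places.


X = (CA0 - CA) / CA0
X = (5.7 - 5.6) / 5.7
X = 0.1 / 5.7
X = 0.0175


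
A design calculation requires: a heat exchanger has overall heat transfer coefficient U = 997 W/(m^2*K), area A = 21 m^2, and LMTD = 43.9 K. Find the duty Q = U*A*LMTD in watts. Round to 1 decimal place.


Q = U * A * LMTD
Q = 997 * 21 * 43.9
Q = 919134.3 W


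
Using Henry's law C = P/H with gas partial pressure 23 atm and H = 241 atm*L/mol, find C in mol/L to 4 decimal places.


C = P / H
C = 23 / 241
C = 0.0954 mol/L


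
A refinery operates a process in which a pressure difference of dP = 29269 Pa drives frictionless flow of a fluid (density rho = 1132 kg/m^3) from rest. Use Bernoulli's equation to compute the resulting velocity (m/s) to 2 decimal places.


v = sqrt(2*dP/rho)
v = sqrt(2*29269/1132)
v = sqrt(51.712014)
v = 7.19 m/s


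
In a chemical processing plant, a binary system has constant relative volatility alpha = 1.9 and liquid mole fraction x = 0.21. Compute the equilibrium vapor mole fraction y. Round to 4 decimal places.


y = alpha*x / (1 + (alpha-1)*x)
y = 1.9*0.21 / (1 + (1.9-1)*0.21)
y = 0.399 / (1 + 0.189)
y = 0.399 / 1.189
y = 0.3356


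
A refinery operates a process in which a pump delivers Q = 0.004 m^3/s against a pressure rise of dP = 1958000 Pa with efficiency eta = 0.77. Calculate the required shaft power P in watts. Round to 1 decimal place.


P = Q * dP / eta
P = 0.004 * 1958000 / 0.77
P = 7832.0 / 0.77
P = 10171.4 W


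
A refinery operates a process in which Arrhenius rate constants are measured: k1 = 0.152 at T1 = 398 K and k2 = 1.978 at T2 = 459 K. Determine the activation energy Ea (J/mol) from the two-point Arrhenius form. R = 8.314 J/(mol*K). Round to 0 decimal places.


Ea = R * ln(k2/k1) / (1/T1 - 1/T2)
ln(k2/k1) = ln(1.978/0.152) = 2.565961
1/T1 - 1/T2 = 1/398 - 1/459 = 0.000333913577
Ea = 8.314 * 2.565961 / 0.000333913577
Ea = 63889 J/mol


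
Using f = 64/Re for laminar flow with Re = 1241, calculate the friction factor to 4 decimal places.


f = 64 / Re
f = 64 / 1241
f = 0.0516


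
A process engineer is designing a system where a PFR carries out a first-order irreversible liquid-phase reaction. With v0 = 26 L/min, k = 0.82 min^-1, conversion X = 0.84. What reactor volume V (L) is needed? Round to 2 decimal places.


V = (v0/k) * ln(1/(1-X))
V = (26/0.82) * ln(1/(1-0.84))
V = 31.707317 * ln(6.25)
V = 31.707317 * 1.832581
V = 58.11 L


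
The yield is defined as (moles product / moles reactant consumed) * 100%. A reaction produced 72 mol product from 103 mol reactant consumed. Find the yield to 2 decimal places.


Yield = (moles product / moles consumed) * 100%
Yield = (72 / 103) * 100
Yield = 0.699 * 100
Yield = 69.90%


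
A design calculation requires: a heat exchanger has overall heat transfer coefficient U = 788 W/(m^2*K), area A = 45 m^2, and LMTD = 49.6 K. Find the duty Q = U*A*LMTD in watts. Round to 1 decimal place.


Q = U * A * LMTD
Q = 788 * 45 * 49.6
Q = 1758816.0 W


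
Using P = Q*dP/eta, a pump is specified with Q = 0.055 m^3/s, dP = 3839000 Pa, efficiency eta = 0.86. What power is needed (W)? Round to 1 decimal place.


P = Q * dP / eta
P = 0.055 * 3839000 / 0.86
P = 211145.0 / 0.86
P = 245517.4 W


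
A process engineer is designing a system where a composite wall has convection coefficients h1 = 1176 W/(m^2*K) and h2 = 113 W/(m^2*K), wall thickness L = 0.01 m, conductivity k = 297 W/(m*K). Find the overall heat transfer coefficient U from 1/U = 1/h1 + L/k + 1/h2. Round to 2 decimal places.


1/U = 1/h1 + L/k + 1/h2
1/U = 1/1176 + 0.01/297 + 1/113
1/U = 0.0008503401 + 3.367e-05 + 0.0088495575
1/U = 0.0097335676
U = 102.74 W/(m^2*K)


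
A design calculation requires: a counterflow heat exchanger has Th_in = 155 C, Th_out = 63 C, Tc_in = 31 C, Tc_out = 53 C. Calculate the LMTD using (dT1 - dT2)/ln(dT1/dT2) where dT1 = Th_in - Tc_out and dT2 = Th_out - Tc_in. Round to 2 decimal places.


dT1 = Th_in - Tc_out = 155 - 53 = 102
dT2 = Th_out - Tc_in = 63 - 31 = 32
LMTD = (dT1 - dT2) / ln(dT1/dT2)
LMTD = (102 - 32) / ln(102/32)
LMTD = 60.38 K


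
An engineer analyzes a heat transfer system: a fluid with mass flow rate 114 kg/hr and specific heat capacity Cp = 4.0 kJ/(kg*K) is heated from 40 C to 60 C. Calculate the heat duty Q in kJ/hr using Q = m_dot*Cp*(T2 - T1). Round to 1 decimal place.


Q = m_dot * Cp * (T2 - T1)
Q = 114 * 4.0 * (60 - 40)
Q = 114 * 4.0 * 20
Q = 9120.0 kJ/hr


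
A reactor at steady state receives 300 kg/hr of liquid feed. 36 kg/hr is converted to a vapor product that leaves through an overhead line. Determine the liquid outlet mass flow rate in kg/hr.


Steady-state mass balance on the main outlet: F_out = F_in - F_removed
F_out = 300 - 36
F_out = 264 kg/hr


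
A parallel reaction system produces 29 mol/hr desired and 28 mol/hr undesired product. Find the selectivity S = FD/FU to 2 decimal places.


S = desired product rate / undesired product rate
S = 29 / 28
S = 1.04


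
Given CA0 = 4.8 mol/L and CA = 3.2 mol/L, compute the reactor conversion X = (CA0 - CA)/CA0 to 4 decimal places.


X = (CA0 - CA) / CA0
X = (4.8 - 3.2) / 4.8
X = 1.6 / 4.8
X = 0.3333


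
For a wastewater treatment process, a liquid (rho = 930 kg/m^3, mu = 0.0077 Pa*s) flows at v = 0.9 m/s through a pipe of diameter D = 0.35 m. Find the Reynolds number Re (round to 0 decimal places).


Re = rho * v * D / mu
Re = 930 * 0.9 * 0.35 / 0.0077
Re = 292.95 / 0.0077
Re = 38045


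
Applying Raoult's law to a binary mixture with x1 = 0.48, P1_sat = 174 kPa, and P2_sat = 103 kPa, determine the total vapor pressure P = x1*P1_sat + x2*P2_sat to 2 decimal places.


P = x1*P1_sat + x2*P2_sat
x2 = 1 - x1 = 1 - 0.48 = 0.52
P = 0.48*174 + 0.52*103
P = 83.52 + 53.56
P = 137.08 kPa


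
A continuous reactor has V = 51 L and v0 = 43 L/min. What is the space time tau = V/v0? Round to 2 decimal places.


tau = V / v0
tau = 51 / 43
tau = 1.19 min
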